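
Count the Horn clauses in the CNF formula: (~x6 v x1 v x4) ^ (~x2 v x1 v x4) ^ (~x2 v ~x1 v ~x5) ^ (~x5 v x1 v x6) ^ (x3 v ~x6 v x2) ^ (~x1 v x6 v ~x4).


A Horn clause has at most one positive literal.
Clause 1: 2 positive lit(s) -> not Horn
Clause 2: 2 positive lit(s) -> not Horn
Clause 3: 0 positive lit(s) -> Horn
Clause 4: 2 positive lit(s) -> not Horn
Clause 5: 2 positive lit(s) -> not Horn
Clause 6: 1 positive lit(s) -> Horn
Total Horn clauses = 2.

2


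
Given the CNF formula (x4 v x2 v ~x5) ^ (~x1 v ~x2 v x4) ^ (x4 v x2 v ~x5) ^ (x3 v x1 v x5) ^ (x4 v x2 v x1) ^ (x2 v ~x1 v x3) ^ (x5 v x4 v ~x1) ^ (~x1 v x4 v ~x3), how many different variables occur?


Identify each distinct variable in the formula.
Variables found: x1, x2, x3, x4, x5.
Total distinct variables = 5.

5


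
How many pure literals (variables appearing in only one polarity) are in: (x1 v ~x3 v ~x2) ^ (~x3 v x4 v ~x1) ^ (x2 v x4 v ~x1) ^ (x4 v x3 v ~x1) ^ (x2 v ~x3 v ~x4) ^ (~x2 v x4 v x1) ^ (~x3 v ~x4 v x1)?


A pure literal appears in only one polarity across all clauses.
No pure literals found.
Count = 0.

0


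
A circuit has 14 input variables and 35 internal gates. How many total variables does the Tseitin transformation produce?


The Tseitin transformation introduces one auxiliary variable per gate.
Total variables = inputs + gates = 14 + 35 = 49.

49


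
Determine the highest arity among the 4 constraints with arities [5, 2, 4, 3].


The arities are: 5, 2, 4, 3.
Scan for the maximum value.
Maximum arity = 5.

5


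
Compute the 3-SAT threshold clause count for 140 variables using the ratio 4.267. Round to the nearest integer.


The 3-SAT phase transition occurs at approximately 4.267 clauses per variable.
m = 4.267 * 140 = 597.38.
Rounded to nearest integer: 597.

597


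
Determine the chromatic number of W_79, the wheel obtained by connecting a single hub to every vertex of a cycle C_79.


W_79 consists of the cycle C_79 together with a hub vertex adjacent to every cycle vertex.
The cycle C_79 needs 3 colors (odd cycle -> 3).
The hub is adjacent to every cycle vertex, so it must receive a new color distinct from all of them.
Chromatic number = 3 + 1 = 4.

4


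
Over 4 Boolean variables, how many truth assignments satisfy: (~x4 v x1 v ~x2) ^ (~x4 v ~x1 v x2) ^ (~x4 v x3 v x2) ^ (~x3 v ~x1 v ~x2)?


Enumerate all 16 truth assignments over 4 variables.
Test each against every clause.
Satisfying assignments found: 9.

9


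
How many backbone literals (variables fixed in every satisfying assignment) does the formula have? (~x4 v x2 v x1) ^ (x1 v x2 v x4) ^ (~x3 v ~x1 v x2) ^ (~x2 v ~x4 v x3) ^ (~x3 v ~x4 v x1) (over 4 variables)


Find all satisfying assignments: 7 model(s).
Check which variables have the same value in every model.
No variable is fixed across all models.
Backbone size = 0.

0


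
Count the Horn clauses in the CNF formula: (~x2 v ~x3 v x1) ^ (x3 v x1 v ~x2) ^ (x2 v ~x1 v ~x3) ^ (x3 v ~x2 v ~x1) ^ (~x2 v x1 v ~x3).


A Horn clause has at most one positive literal.
Clause 1: 1 positive lit(s) -> Horn
Clause 2: 2 positive lit(s) -> not Horn
Clause 3: 1 positive lit(s) -> Horn
Clause 4: 1 positive lit(s) -> Horn
Clause 5: 1 positive lit(s) -> Horn
Total Horn clauses = 4.

4


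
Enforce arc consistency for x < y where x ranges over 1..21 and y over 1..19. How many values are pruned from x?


For the constraint x < y, x needs a supporting value in y's domain.
x can be at most 18 (one less than y's maximum).
Valid x values from domain: 18 out of 21.
Pruned = 21 - 18 = 3.

3


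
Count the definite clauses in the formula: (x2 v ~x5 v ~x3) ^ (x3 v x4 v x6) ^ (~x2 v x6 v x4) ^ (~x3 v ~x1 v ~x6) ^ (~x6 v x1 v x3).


A definite clause has exactly one positive literal.
Clause 1: 1 positive -> definite
Clause 2: 3 positive -> not definite
Clause 3: 2 positive -> not definite
Clause 4: 0 positive -> not definite
Clause 5: 2 positive -> not definite
Definite clause count = 1.

1


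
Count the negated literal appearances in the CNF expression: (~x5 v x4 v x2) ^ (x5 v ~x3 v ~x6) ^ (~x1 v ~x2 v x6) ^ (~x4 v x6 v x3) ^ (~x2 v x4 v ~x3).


Scan each clause for negated literals.
Clause 1: 1 negative; Clause 2: 2 negative; Clause 3: 2 negative; Clause 4: 1 negative; Clause 5: 2 negative.
Total negative literal occurrences = 8.

8


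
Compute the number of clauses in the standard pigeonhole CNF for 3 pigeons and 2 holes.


The PHP encoding has two parts:
1) At-least-one-hole clauses: 3 (one per pigeon, each with 2 literals).
2) At-most-one-pigeon-per-hole clauses: 2 holes * C(3,2) = 2 * 3 = 6.
Total clauses = 3 + 6 = 9.

9


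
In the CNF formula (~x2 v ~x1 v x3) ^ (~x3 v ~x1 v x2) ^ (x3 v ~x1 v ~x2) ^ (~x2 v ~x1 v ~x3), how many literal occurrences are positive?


Scan each clause for unnegated literals.
Clause 1: 1 positive; Clause 2: 1 positive; Clause 3: 1 positive; Clause 4: 0 positive.
Total positive literal occurrences = 3.

3


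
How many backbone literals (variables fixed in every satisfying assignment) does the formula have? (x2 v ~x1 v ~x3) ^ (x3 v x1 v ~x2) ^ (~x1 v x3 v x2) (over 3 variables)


Find all satisfying assignments: 5 model(s).
Check which variables have the same value in every model.
No variable is fixed across all models.
Backbone size = 0.

0


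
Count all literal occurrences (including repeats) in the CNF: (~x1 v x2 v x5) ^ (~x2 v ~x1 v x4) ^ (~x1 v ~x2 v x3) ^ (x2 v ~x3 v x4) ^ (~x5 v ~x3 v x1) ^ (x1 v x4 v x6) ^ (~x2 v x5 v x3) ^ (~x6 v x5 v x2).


Clause lengths: 3, 3, 3, 3, 3, 3, 3, 3.
Sum = 3 + 3 + 3 + 3 + 3 + 3 + 3 + 3 = 24.

24


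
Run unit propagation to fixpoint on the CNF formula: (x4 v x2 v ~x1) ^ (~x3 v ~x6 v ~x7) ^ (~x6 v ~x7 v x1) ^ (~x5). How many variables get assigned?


Unit propagation repeatedly assigns the literal in any unit clause, then simplifies.
Assignments in order: x5 = F.
No further unit clauses remain.
Total variables assigned = 1.

1


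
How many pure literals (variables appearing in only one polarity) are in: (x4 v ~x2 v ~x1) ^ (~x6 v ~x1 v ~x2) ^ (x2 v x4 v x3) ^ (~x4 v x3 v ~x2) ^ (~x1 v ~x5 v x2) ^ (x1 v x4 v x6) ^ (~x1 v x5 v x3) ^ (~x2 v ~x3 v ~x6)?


A pure literal appears in only one polarity across all clauses.
No pure literals found.
Count = 0.

0


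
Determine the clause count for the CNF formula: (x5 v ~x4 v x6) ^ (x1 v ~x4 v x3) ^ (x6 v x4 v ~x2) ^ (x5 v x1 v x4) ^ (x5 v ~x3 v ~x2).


Each group enclosed in parentheses joined by ^ is one clause.
Counting the conjuncts: 5 clauses.

5


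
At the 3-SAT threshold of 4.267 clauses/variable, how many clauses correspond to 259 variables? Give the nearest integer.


The 3-SAT phase transition occurs at approximately 4.267 clauses per variable.
m = 4.267 * 259 = 1105.153.
Rounded to nearest integer: 1105.

1105


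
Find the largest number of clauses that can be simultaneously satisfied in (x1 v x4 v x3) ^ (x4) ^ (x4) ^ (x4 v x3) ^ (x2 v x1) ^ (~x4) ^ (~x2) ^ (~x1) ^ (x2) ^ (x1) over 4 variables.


Enumerate all 16 truth assignments.
For each, count how many of the 10 clauses are satisfied.
The formula is not fully satisfiable, so the maximum is below 10.
Maximum simultaneously satisfiable clauses = 7.

7


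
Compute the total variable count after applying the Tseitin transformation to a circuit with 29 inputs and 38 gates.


The Tseitin transformation introduces one auxiliary variable per gate.
Total variables = inputs + gates = 29 + 38 = 67.

67


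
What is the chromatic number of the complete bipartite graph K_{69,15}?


K_{69,15} is bipartite by definition: the two parts are independent sets, with every edge crossing between them.
Color all vertices in one part with color 1 and all vertices in the other part with color 2.
Since the graph has at least one edge, one color does not suffice.
Chromatic number = 2.

2


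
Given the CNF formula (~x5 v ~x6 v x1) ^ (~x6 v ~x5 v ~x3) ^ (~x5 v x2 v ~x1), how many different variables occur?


Identify each distinct variable in the formula.
Variables found: x1, x2, x3, x5, x6.
Total distinct variables = 5.

5


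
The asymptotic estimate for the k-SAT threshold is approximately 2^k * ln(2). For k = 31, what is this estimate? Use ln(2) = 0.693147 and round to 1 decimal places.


Using the asymptotic formula: threshold ~ 2^k * ln(2).
2^31 = 2147483648.
2147483648 * 0.693147 = 1488521848.2.

1488521848.2


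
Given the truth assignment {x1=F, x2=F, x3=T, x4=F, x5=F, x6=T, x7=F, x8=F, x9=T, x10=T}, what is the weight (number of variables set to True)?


The weight is the number of variables assigned True.
True variables: x3, x6, x9, x10.
Weight = 4.

4


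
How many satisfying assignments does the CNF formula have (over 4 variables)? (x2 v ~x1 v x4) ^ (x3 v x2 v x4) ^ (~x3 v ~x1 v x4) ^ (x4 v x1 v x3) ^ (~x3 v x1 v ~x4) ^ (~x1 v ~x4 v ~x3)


Enumerate all 16 truth assignments over 4 variables.
Test each against every clause.
Satisfying assignments found: 7.

7


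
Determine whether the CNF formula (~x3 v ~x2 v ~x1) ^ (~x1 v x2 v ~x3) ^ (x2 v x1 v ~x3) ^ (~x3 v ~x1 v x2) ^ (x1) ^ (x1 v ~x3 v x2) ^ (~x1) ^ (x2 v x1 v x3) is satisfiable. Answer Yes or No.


Check all 8 possible truth assignments.
Number of satisfying assignments found: 0.
The formula is unsatisfiable.

No


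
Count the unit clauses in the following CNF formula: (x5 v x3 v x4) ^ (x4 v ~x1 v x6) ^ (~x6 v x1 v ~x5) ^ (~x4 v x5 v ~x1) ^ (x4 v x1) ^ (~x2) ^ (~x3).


A unit clause contains exactly one literal.
Unit clauses found: (~x2), (~x3).
Count = 2.

2


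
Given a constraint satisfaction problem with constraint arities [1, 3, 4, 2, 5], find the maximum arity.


The arities are: 1, 3, 4, 2, 5.
Scan for the maximum value.
Maximum arity = 5.

5


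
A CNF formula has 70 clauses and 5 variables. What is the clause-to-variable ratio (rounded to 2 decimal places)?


Clause-to-variable ratio = clauses / variables.
70 / 5 = 14.0.

14.0


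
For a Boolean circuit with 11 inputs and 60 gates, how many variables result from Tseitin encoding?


The Tseitin transformation introduces one auxiliary variable per gate.
Total variables = inputs + gates = 11 + 60 = 71.

71


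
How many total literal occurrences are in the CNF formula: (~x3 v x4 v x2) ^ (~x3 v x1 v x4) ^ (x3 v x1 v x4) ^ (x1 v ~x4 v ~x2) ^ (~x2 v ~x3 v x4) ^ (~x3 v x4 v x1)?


Clause lengths: 3, 3, 3, 3, 3, 3.
Sum = 3 + 3 + 3 + 3 + 3 + 3 = 18.

18


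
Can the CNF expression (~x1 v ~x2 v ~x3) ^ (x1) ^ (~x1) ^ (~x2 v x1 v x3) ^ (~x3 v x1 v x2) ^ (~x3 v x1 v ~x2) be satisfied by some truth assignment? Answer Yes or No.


Check all 8 possible truth assignments.
Number of satisfying assignments found: 0.
The formula is unsatisfiable.

No


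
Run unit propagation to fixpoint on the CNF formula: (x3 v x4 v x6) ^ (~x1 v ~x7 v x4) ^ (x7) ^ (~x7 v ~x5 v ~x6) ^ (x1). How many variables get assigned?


Unit propagation repeatedly assigns the literal in any unit clause, then simplifies.
Assignments in order: x7 = T, x1 = T, x4 = T.
No further unit clauses remain.
Total variables assigned = 3.

3


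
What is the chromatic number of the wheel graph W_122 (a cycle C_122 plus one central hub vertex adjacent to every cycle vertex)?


W_122 consists of the cycle C_122 together with a hub vertex adjacent to every cycle vertex.
The cycle C_122 needs 2 colors (even cycle -> 2).
The hub is adjacent to every cycle vertex, so it must receive a new color distinct from all of them.
Chromatic number = 2 + 1 = 3.

3


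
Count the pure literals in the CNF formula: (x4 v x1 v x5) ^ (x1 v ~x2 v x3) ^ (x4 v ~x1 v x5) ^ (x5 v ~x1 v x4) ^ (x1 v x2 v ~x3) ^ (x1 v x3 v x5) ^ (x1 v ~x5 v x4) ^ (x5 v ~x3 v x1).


A pure literal appears in only one polarity across all clauses.
Pure literals: x4 (positive only).
Count = 1.

1


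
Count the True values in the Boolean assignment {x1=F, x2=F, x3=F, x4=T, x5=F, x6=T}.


The weight is the number of variables assigned True.
True variables: x4, x6.
Weight = 2.

2


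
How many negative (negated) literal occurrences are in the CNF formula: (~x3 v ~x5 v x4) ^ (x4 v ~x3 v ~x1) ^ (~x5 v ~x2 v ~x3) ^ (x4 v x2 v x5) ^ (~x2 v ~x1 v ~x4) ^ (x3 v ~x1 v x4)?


Scan each clause for negated literals.
Clause 1: 2 negative; Clause 2: 2 negative; Clause 3: 3 negative; Clause 4: 0 negative; Clause 5: 3 negative; Clause 6: 1 negative.
Total negative literal occurrences = 11.

11


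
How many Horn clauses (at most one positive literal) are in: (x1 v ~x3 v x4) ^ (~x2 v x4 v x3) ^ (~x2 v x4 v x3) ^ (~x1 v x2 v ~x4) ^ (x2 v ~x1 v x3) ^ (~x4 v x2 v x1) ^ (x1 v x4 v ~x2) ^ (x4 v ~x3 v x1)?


A Horn clause has at most one positive literal.
Clause 1: 2 positive lit(s) -> not Horn
Clause 2: 2 positive lit(s) -> not Horn
Clause 3: 2 positive lit(s) -> not Horn
Clause 4: 1 positive lit(s) -> Horn
Clause 5: 2 positive lit(s) -> not Horn
Clause 6: 2 positive lit(s) -> not Horn
Clause 7: 2 positive lit(s) -> not Horn
Clause 8: 2 positive lit(s) -> not Horn
Total Horn clauses = 1.

1


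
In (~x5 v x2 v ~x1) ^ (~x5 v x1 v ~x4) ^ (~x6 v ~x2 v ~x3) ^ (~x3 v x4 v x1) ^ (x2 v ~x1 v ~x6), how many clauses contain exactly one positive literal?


A definite clause has exactly one positive literal.
Clause 1: 1 positive -> definite
Clause 2: 1 positive -> definite
Clause 3: 0 positive -> not definite
Clause 4: 2 positive -> not definite
Clause 5: 1 positive -> definite
Definite clause count = 3.

3


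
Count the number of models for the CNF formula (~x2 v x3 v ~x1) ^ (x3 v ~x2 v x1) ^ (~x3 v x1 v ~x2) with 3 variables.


Enumerate all 8 truth assignments over 3 variables.
Test each against every clause.
Satisfying assignments found: 5.

5


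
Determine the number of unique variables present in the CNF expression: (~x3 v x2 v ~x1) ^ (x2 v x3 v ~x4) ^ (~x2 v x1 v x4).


Identify each distinct variable in the formula.
Variables found: x1, x2, x3, x4.
Total distinct variables = 4.

4


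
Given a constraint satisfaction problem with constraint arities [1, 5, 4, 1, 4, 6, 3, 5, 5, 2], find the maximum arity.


The arities are: 1, 5, 4, 1, 4, 6, 3, 5, 5, 2.
Scan for the maximum value.
Maximum arity = 6.

6


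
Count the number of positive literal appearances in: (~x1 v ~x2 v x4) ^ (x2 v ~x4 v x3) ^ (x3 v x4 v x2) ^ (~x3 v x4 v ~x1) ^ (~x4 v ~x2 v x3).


Scan each clause for unnegated literals.
Clause 1: 1 positive; Clause 2: 2 positive; Clause 3: 3 positive; Clause 4: 1 positive; Clause 5: 1 positive.
Total positive literal occurrences = 8.

8


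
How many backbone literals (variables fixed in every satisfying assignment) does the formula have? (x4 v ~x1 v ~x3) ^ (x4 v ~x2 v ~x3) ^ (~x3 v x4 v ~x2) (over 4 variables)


Find all satisfying assignments: 13 model(s).
Check which variables have the same value in every model.
No variable is fixed across all models.
Backbone size = 0.

0


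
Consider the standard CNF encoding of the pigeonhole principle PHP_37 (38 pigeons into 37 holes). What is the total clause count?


The PHP encoding has two parts:
1) At-least-one-hole clauses: 38 (one per pigeon, each with 37 literals).
2) At-most-one-pigeon-per-hole clauses: 37 holes * C(38,2) = 37 * 703 = 26011.
Total clauses = 38 + 26011 = 26049.

26049


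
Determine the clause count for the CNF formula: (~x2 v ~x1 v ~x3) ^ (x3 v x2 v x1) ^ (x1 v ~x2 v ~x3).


Each group enclosed in parentheses joined by ^ is one clause.
Counting the conjuncts: 3 clauses.

3


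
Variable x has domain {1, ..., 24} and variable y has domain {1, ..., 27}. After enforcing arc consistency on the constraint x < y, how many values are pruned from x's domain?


For the constraint x < y, x needs a supporting value in y's domain.
x can be at most 26 (one less than y's maximum).
Valid x values from domain: 24 out of 24.
Pruned = 24 - 24 = 0.

0


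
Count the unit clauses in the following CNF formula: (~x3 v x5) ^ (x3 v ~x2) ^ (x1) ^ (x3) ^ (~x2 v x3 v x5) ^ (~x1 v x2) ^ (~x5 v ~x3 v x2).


A unit clause contains exactly one literal.
Unit clauses found: (x1), (x3).
Count = 2.

2


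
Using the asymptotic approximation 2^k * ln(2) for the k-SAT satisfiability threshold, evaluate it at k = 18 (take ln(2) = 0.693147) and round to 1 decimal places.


Using the asymptotic formula: threshold ~ 2^k * ln(2).
2^18 = 262144.
262144 * 0.693147 = 181704.3.

181704.3


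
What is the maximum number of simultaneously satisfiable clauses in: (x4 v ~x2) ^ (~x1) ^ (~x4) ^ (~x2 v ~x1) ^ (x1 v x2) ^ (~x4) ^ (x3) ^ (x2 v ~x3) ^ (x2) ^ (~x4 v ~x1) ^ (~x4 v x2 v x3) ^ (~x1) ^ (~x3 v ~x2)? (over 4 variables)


Enumerate all 16 truth assignments.
For each, count how many of the 13 clauses are satisfied.
The formula is not fully satisfiable, so the maximum is below 13.
Maximum simultaneously satisfiable clauses = 11.

11


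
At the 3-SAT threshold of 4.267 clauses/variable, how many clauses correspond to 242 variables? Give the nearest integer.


The 3-SAT phase transition occurs at approximately 4.267 clauses per variable.
m = 4.267 * 242 = 1032.614.
Rounded to nearest integer: 1033.

1033


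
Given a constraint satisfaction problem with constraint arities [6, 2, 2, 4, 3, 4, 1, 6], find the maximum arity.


The arities are: 6, 2, 2, 4, 3, 4, 1, 6.
Scan for the maximum value.
Maximum arity = 6.

6


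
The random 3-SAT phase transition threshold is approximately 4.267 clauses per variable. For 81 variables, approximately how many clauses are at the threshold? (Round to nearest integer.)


The 3-SAT phase transition occurs at approximately 4.267 clauses per variable.
m = 4.267 * 81 = 345.627.
Rounded to nearest integer: 346.

346


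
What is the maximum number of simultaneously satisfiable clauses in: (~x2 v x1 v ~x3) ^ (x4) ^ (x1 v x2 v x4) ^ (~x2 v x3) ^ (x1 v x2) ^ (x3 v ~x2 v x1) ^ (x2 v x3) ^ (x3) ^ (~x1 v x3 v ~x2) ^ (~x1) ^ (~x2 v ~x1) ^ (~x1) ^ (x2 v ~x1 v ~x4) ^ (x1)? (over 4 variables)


Enumerate all 16 truth assignments.
For each, count how many of the 14 clauses are satisfied.
The formula is not fully satisfiable, so the maximum is below 14.
Maximum simultaneously satisfiable clauses = 12.

12


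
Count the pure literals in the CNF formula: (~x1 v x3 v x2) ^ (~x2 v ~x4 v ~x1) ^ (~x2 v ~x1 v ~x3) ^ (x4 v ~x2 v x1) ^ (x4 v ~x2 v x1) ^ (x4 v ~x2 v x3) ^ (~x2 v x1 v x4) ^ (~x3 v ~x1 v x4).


A pure literal appears in only one polarity across all clauses.
No pure literals found.
Count = 0.

0


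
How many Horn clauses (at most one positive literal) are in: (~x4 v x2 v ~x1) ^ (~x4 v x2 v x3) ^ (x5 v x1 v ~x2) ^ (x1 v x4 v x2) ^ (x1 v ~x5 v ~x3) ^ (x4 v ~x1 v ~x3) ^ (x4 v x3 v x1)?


A Horn clause has at most one positive literal.
Clause 1: 1 positive lit(s) -> Horn
Clause 2: 2 positive lit(s) -> not Horn
Clause 3: 2 positive lit(s) -> not Horn
Clause 4: 3 positive lit(s) -> not Horn
Clause 5: 1 positive lit(s) -> Horn
Clause 6: 1 positive lit(s) -> Horn
Clause 7: 3 positive lit(s) -> not Horn
Total Horn clauses = 3.

3


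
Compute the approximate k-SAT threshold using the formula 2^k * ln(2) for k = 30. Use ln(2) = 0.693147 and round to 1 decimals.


Using the asymptotic formula: threshold ~ 2^k * ln(2).
2^30 = 1073741824.
1073741824 * 0.693147 = 744260924.1.

744260924.1


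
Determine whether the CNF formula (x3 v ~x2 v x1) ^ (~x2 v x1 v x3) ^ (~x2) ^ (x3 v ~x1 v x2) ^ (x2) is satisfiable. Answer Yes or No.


Check all 8 possible truth assignments.
Number of satisfying assignments found: 0.
The formula is unsatisfiable.

No


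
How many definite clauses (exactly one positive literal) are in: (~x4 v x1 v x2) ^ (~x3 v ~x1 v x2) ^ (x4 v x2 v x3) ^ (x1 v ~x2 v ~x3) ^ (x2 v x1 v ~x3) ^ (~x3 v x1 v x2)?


A definite clause has exactly one positive literal.
Clause 1: 2 positive -> not definite
Clause 2: 1 positive -> definite
Clause 3: 3 positive -> not definite
Clause 4: 1 positive -> definite
Clause 5: 2 positive -> not definite
Clause 6: 2 positive -> not definite
Definite clause count = 2.

2


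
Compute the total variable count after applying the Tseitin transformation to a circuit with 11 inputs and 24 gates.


The Tseitin transformation introduces one auxiliary variable per gate.
Total variables = inputs + gates = 11 + 24 = 35.

35


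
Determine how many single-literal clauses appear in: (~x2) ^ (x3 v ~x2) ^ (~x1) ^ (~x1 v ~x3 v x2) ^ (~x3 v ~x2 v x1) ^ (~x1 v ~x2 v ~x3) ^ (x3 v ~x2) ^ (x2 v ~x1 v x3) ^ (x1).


A unit clause contains exactly one literal.
Unit clauses found: (~x2), (~x1), (x1).
Count = 3.

3


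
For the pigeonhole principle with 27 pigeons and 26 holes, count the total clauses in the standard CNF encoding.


The PHP encoding has two parts:
1) At-least-one-hole clauses: 27 (one per pigeon, each with 26 literals).
2) At-most-one-pigeon-per-hole clauses: 26 holes * C(27,2) = 26 * 351 = 9126.
Total clauses = 27 + 9126 = 9153.

9153


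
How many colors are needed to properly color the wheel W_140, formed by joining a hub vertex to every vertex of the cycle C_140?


W_140 consists of the cycle C_140 together with a hub vertex adjacent to every cycle vertex.
The cycle C_140 needs 2 colors (even cycle -> 2).
The hub is adjacent to every cycle vertex, so it must receive a new color distinct from all of them.
Chromatic number = 2 + 1 = 3.

3


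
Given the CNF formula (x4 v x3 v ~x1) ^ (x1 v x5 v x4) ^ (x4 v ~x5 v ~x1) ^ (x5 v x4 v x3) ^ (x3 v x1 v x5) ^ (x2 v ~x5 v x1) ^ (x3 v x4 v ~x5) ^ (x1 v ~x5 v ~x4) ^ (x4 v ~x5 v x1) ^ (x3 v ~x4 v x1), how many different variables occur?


Identify each distinct variable in the formula.
Variables found: x1, x2, x3, x4, x5.
Total distinct variables = 5.

5


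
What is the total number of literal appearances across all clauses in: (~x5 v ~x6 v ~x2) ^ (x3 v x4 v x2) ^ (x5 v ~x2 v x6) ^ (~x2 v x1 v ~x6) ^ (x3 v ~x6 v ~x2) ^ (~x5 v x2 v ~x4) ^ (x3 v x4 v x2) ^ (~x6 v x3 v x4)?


Clause lengths: 3, 3, 3, 3, 3, 3, 3, 3.
Sum = 3 + 3 + 3 + 3 + 3 + 3 + 3 + 3 = 24.

24


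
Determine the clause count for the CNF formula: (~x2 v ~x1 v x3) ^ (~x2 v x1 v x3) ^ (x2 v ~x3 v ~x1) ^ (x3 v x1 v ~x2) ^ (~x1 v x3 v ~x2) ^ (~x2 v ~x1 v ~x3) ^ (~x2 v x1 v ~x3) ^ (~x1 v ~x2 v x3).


Each group enclosed in parentheses joined by ^ is one clause.
Counting the conjuncts: 8 clauses.

8


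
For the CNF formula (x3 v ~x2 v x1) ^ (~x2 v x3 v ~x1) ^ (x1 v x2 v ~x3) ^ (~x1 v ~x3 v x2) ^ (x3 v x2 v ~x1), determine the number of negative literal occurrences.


Scan each clause for negated literals.
Clause 1: 1 negative; Clause 2: 2 negative; Clause 3: 1 negative; Clause 4: 2 negative; Clause 5: 1 negative.
Total negative literal occurrences = 7.

7


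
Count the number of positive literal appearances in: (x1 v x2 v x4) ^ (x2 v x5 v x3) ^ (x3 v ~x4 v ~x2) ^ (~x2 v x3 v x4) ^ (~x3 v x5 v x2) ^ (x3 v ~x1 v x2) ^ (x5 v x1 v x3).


Scan each clause for unnegated literals.
Clause 1: 3 positive; Clause 2: 3 positive; Clause 3: 1 positive; Clause 4: 2 positive; Clause 5: 2 positive; Clause 6: 2 positive; Clause 7: 3 positive.
Total positive literal occurrences = 16.

16


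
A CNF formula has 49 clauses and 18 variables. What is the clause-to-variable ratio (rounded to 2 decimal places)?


Clause-to-variable ratio = clauses / variables.
49 / 18 = 2.72.

2.72


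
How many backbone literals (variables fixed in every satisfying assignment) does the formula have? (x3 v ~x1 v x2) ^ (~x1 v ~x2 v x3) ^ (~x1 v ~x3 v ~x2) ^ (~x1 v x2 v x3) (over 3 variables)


Find all satisfying assignments: 5 model(s).
Check which variables have the same value in every model.
No variable is fixed across all models.
Backbone size = 0.

0


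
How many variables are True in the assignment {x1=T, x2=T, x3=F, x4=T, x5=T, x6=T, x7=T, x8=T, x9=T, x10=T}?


The weight is the number of variables assigned True.
True variables: x1, x2, x4, x5, x6, x7, x8, x9, x10.
Weight = 9.

9


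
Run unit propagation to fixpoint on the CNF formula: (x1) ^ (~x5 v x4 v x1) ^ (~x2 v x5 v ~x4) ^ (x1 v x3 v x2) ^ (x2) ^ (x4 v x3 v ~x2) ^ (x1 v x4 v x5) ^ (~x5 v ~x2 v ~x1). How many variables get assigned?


Unit propagation repeatedly assigns the literal in any unit clause, then simplifies.
Assignments in order: x1 = T, x2 = T, x5 = F, x4 = F, x3 = T.
No further unit clauses remain.
Total variables assigned = 5.

5


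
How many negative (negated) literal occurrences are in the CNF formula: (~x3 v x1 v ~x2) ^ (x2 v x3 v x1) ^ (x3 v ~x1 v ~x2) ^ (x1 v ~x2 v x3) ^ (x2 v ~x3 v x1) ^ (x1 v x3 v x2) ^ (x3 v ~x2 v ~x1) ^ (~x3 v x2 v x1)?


Scan each clause for negated literals.
Clause 1: 2 negative; Clause 2: 0 negative; Clause 3: 2 negative; Clause 4: 1 negative; Clause 5: 1 negative; Clause 6: 0 negative; Clause 7: 2 negative; Clause 8: 1 negative.
Total negative literal occurrences = 9.

9


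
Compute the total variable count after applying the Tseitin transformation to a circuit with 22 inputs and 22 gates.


The Tseitin transformation introduces one auxiliary variable per gate.
Total variables = inputs + gates = 22 + 22 = 44.

44


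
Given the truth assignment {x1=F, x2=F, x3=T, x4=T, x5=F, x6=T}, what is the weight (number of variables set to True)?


The weight is the number of variables assigned True.
True variables: x3, x4, x6.
Weight = 3.

3


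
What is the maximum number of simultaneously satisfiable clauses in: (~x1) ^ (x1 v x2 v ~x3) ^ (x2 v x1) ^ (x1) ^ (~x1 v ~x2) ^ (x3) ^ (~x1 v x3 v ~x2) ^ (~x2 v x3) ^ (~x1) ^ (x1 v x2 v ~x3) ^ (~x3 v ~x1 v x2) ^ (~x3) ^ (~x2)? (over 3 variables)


Enumerate all 8 truth assignments.
For each, count how many of the 13 clauses are satisfied.
The formula is not fully satisfiable, so the maximum is below 13.
Maximum simultaneously satisfiable clauses = 10.

10


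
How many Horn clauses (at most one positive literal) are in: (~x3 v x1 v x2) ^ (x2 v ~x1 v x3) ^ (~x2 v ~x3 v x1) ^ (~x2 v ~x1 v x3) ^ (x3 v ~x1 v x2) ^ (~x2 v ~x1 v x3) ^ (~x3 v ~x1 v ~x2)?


A Horn clause has at most one positive literal.
Clause 1: 2 positive lit(s) -> not Horn
Clause 2: 2 positive lit(s) -> not Horn
Clause 3: 1 positive lit(s) -> Horn
Clause 4: 1 positive lit(s) -> Horn
Clause 5: 2 positive lit(s) -> not Horn
Clause 6: 1 positive lit(s) -> Horn
Clause 7: 0 positive lit(s) -> Horn
Total Horn clauses = 4.

4


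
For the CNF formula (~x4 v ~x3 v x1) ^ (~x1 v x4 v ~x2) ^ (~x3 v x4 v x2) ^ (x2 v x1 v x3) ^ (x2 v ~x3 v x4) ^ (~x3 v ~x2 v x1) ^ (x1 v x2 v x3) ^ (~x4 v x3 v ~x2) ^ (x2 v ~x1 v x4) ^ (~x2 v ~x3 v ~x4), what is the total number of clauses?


Each group enclosed in parentheses joined by ^ is one clause.
Counting the conjuncts: 10 clauses.

10


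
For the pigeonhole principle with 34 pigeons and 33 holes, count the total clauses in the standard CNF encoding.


The PHP encoding has two parts:
1) At-least-one-hole clauses: 34 (one per pigeon, each with 33 literals).
2) At-most-one-pigeon-per-hole clauses: 33 holes * C(34,2) = 33 * 561 = 18513.
Total clauses = 34 + 18513 = 18547.

18547


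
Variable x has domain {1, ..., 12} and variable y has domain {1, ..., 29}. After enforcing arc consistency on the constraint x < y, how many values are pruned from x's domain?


For the constraint x < y, x needs a supporting value in y's domain.
x can be at most 28 (one less than y's maximum).
Valid x values from domain: 12 out of 12.
Pruned = 12 - 12 = 0.

0


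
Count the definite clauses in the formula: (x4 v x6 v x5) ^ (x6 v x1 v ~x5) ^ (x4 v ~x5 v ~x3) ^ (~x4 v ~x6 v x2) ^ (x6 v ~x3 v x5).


A definite clause has exactly one positive literal.
Clause 1: 3 positive -> not definite
Clause 2: 2 positive -> not definite
Clause 3: 1 positive -> definite
Clause 4: 1 positive -> definite
Clause 5: 2 positive -> not definite
Definite clause count = 2.

2


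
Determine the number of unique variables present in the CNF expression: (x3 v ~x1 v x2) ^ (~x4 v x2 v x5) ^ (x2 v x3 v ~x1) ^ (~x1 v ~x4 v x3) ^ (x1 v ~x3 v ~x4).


Identify each distinct variable in the formula.
Variables found: x1, x2, x3, x4, x5.
Total distinct variables = 5.

5


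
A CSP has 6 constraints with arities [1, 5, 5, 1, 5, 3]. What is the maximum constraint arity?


The arities are: 1, 5, 5, 1, 5, 3.
Scan for the maximum value.
Maximum arity = 5.

5


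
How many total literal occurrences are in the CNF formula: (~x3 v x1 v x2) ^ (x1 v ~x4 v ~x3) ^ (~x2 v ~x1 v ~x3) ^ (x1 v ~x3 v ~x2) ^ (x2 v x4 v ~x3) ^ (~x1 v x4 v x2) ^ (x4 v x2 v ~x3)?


Clause lengths: 3, 3, 3, 3, 3, 3, 3.
Sum = 3 + 3 + 3 + 3 + 3 + 3 + 3 = 21.

21


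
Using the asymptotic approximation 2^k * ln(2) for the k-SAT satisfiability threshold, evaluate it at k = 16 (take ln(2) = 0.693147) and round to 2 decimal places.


Using the asymptotic formula: threshold ~ 2^k * ln(2).
2^16 = 65536.
65536 * 0.693147 = 45426.08.

45426.08


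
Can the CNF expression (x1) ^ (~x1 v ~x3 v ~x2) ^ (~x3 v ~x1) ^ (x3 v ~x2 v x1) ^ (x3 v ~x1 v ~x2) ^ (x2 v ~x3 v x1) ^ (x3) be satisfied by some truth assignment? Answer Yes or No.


Check all 8 possible truth assignments.
Number of satisfying assignments found: 0.
The formula is unsatisfiable.

No


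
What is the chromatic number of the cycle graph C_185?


An odd cycle cannot be 2-colored: alternating two colors around the cycle returns to the start with a conflict.
Since 185 is odd, three colors are required (and three suffice).
Chromatic number = 3.

3


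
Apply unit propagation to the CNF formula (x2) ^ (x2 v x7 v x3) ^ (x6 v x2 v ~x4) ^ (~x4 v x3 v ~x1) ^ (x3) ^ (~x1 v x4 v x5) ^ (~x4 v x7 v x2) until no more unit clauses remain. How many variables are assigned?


Unit propagation repeatedly assigns the literal in any unit clause, then simplifies.
Assignments in order: x2 = T, x3 = T.
No further unit clauses remain.
Total variables assigned = 2.

2


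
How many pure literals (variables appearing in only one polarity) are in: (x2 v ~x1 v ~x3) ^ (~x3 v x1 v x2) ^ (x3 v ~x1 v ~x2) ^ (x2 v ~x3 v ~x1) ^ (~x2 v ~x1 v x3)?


A pure literal appears in only one polarity across all clauses.
No pure literals found.
Count = 0.

0


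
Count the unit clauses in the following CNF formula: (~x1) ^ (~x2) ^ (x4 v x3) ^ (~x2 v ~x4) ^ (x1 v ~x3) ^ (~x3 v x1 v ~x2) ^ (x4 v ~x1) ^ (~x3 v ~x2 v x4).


A unit clause contains exactly one literal.
Unit clauses found: (~x1), (~x2).
Count = 2.

2


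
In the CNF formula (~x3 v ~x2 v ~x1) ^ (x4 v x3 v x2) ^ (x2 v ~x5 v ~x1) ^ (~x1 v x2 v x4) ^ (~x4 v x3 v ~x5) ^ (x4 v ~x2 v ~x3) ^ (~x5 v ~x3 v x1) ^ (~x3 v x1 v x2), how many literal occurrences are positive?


Scan each clause for unnegated literals.
Clause 1: 0 positive; Clause 2: 3 positive; Clause 3: 1 positive; Clause 4: 2 positive; Clause 5: 1 positive; Clause 6: 1 positive; Clause 7: 1 positive; Clause 8: 2 positive.
Total positive literal occurrences = 11.

11


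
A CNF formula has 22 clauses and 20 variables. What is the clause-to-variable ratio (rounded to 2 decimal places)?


Clause-to-variable ratio = clauses / variables.
22 / 20 = 1.1.

1.1


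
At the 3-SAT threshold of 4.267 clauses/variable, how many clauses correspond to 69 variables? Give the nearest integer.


The 3-SAT phase transition occurs at approximately 4.267 clauses per variable.
m = 4.267 * 69 = 294.423.
Rounded to nearest integer: 294.

294


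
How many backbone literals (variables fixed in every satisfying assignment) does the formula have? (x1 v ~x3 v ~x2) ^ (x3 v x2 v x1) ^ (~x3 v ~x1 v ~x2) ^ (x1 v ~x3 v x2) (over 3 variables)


Find all satisfying assignments: 4 model(s).
Check which variables have the same value in every model.
No variable is fixed across all models.
Backbone size = 0.

0


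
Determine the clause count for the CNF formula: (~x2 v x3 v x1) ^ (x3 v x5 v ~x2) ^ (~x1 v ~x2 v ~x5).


Each group enclosed in parentheses joined by ^ is one clause.
Counting the conjuncts: 3 clauses.

3


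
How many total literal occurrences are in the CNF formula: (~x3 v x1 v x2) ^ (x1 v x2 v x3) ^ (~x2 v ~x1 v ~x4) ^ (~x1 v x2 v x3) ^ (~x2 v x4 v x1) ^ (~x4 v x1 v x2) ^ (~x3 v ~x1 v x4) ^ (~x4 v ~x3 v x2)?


Clause lengths: 3, 3, 3, 3, 3, 3, 3, 3.
Sum = 3 + 3 + 3 + 3 + 3 + 3 + 3 + 3 = 24.

24


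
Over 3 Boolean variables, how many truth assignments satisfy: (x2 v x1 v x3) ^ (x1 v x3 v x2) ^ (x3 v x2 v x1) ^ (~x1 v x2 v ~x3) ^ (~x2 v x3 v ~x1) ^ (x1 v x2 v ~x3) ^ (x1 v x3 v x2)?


Enumerate all 8 truth assignments over 3 variables.
Test each against every clause.
Satisfying assignments found: 4.

4


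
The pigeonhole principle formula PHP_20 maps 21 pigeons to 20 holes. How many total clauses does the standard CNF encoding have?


The PHP encoding has two parts:
1) At-least-one-hole clauses: 21 (one per pigeon, each with 20 literals).
2) At-most-one-pigeon-per-hole clauses: 20 holes * C(21,2) = 20 * 210 = 4200.
Total clauses = 21 + 4200 = 4221.

4221


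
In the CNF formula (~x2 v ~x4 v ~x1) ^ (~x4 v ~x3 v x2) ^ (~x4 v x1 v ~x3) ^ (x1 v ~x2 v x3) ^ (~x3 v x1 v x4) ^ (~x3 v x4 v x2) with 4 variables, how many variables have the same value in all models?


Find all satisfying assignments: 6 model(s).
Check which variables have the same value in every model.
No variable is fixed across all models.
Backbone size = 0.

0


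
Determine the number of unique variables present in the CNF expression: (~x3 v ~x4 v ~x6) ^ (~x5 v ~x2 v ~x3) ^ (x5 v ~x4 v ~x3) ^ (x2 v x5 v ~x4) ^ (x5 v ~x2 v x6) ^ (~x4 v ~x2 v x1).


Identify each distinct variable in the formula.
Variables found: x1, x2, x3, x4, x5, x6.
Total distinct variables = 6.

6


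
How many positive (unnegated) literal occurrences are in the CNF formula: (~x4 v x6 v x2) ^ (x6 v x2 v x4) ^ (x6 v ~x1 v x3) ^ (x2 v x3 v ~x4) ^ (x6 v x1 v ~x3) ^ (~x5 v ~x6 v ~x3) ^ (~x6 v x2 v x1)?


Scan each clause for unnegated literals.
Clause 1: 2 positive; Clause 2: 3 positive; Clause 3: 2 positive; Clause 4: 2 positive; Clause 5: 2 positive; Clause 6: 0 positive; Clause 7: 2 positive.
Total positive literal occurrences = 13.

13


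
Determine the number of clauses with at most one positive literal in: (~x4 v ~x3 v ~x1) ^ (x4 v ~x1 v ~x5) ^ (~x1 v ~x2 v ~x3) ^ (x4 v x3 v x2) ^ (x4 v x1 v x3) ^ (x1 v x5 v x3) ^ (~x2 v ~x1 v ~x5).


A Horn clause has at most one positive literal.
Clause 1: 0 positive lit(s) -> Horn
Clause 2: 1 positive lit(s) -> Horn
Clause 3: 0 positive lit(s) -> Horn
Clause 4: 3 positive lit(s) -> not Horn
Clause 5: 3 positive lit(s) -> not Horn
Clause 6: 3 positive lit(s) -> not Horn
Clause 7: 0 positive lit(s) -> Horn
Total Horn clauses = 4.

4


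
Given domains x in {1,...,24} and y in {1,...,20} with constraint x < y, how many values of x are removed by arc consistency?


For the constraint x < y, x needs a supporting value in y's domain.
x can be at most 19 (one less than y's maximum).
Valid x values from domain: 19 out of 24.
Pruned = 24 - 19 = 5.

5


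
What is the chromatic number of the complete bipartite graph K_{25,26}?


K_{25,26} is bipartite by definition: the two parts are independent sets, with every edge crossing between them.
Color all vertices in one part with color 1 and all vertices in the other part with color 2.
Since the graph has at least one edge, one color does not suffice.
Chromatic number = 2.

2


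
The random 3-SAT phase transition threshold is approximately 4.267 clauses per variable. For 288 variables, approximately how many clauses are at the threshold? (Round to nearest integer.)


The 3-SAT phase transition occurs at approximately 4.267 clauses per variable.
m = 4.267 * 288 = 1228.896.
Rounded to nearest integer: 1229.

1229


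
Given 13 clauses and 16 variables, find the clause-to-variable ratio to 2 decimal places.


Clause-to-variable ratio = clauses / variables.
13 / 16 = 0.81.

0.81


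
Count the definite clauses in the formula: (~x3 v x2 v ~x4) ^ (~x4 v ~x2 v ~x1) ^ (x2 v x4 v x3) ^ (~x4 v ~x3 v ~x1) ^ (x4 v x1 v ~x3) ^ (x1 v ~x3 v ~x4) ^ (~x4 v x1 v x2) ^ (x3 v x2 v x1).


A definite clause has exactly one positive literal.
Clause 1: 1 positive -> definite
Clause 2: 0 positive -> not definite
Clause 3: 3 positive -> not definite
Clause 4: 0 positive -> not definite
Clause 5: 2 positive -> not definite
Clause 6: 1 positive -> definite
Clause 7: 2 positive -> not definite
Clause 8: 3 positive -> not definite
Definite clause count = 2.

2


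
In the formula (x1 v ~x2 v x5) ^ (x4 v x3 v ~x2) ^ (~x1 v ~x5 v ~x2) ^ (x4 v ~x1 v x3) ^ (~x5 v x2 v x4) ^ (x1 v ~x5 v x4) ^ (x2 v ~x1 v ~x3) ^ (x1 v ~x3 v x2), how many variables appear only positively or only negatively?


A pure literal appears in only one polarity across all clauses.
Pure literals: x4 (positive only).
Count = 1.

1


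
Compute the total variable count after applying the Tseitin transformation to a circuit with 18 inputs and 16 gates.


The Tseitin transformation introduces one auxiliary variable per gate.
Total variables = inputs + gates = 18 + 16 = 34.

34


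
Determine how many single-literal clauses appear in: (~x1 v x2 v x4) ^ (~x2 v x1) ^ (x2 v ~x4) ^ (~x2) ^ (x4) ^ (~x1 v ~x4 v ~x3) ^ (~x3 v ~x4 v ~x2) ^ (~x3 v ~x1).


A unit clause contains exactly one literal.
Unit clauses found: (~x2), (x4).
Count = 2.

2


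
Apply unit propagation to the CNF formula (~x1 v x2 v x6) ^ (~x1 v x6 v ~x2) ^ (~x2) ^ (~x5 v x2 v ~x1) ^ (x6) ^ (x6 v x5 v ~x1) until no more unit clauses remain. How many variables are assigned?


Unit propagation repeatedly assigns the literal in any unit clause, then simplifies.
Assignments in order: x2 = F, x6 = T.
No further unit clauses remain.
Total variables assigned = 2.

2


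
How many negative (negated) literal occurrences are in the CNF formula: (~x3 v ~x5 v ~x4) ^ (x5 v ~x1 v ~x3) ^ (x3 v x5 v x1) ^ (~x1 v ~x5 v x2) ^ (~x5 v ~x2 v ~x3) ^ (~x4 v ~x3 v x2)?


Scan each clause for negated literals.
Clause 1: 3 negative; Clause 2: 2 negative; Clause 3: 0 negative; Clause 4: 2 negative; Clause 5: 3 negative; Clause 6: 2 negative.
Total negative literal occurrences = 12.

12


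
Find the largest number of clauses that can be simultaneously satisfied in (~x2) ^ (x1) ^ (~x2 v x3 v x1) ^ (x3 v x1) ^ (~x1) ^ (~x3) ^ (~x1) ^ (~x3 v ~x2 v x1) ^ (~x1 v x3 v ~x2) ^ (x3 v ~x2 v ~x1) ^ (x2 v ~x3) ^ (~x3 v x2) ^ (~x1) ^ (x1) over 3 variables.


Enumerate all 8 truth assignments.
For each, count how many of the 14 clauses are satisfied.
The formula is not fully satisfiable, so the maximum is below 14.
Maximum simultaneously satisfiable clauses = 11.

11


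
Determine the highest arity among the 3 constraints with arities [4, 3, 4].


The arities are: 4, 3, 4.
Scan for the maximum value.
Maximum arity = 4.

4


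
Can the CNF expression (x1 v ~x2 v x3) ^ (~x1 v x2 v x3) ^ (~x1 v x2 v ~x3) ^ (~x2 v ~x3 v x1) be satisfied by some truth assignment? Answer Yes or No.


Check all 8 possible truth assignments.
Number of satisfying assignments found: 4.
The formula is satisfiable.

Yes


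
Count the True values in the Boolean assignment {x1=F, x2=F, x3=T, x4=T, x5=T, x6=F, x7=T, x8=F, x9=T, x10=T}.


The weight is the number of variables assigned True.
True variables: x3, x4, x5, x7, x9, x10.
Weight = 6.

6


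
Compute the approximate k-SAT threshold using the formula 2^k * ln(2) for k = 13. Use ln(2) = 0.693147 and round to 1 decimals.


Using the asymptotic formula: threshold ~ 2^k * ln(2).
2^13 = 8192.
8192 * 0.693147 = 5678.3.

5678.3


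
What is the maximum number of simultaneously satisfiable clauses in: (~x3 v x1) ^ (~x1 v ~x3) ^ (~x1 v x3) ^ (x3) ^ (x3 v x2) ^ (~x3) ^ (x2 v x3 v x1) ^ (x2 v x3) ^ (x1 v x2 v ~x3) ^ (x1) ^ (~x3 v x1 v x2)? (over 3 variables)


Enumerate all 8 truth assignments.
For each, count how many of the 11 clauses are satisfied.
The formula is not fully satisfiable, so the maximum is below 11.
Maximum simultaneously satisfiable clauses = 9.

9


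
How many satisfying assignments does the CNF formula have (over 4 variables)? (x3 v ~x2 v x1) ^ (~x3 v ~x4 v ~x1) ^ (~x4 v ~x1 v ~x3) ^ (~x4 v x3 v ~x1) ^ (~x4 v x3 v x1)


Enumerate all 16 truth assignments over 4 variables.
Test each against every clause.
Satisfying assignments found: 9.

9
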